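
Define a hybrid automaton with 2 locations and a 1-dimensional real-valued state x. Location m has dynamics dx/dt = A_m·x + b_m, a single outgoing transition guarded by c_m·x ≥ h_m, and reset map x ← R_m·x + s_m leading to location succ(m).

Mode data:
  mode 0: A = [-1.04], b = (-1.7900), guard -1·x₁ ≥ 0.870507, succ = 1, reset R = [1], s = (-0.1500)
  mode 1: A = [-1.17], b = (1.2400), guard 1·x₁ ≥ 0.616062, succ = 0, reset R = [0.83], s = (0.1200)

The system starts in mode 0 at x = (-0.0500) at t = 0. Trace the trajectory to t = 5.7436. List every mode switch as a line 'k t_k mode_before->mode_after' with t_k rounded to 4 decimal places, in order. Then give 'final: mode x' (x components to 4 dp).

1 0.6493 0->1
2 1.9698 1->0
3 2.9479 0->1
4 4.2684 1->0
5 5.2465 0->1
final: 1 -0.1031

Mode 0: guard c·x = 0.8705 hit at Δt = 0.6493 (t = 0.6493), x⁻ = (-0.8705) → reset → x⁺ = (-1.0205), jump to mode 1
Mode 1: guard c·x = 0.6161 hit at Δt = 1.3205 (t = 1.9698), x⁻ = (0.6161) → reset → x⁺ = (0.6313), jump to mode 0
Mode 0: guard c·x = 0.8705 hit at Δt = 0.9781 (t = 2.9479), x⁻ = (-0.8705) → reset → x⁺ = (-1.0205), jump to mode 1
Mode 1: guard c·x = 0.6161 hit at Δt = 1.3205 (t = 4.2684), x⁻ = (0.6161) → reset → x⁺ = (0.6313), jump to mode 0
Mode 0: guard c·x = 0.8705 hit at Δt = 0.9781 (t = 5.2465), x⁻ = (-0.8705) → reset → x⁺ = (-1.0205), jump to mode 1
Mode 1: flow for 0.4971 to horizon, guard not reached → x = (-0.1031)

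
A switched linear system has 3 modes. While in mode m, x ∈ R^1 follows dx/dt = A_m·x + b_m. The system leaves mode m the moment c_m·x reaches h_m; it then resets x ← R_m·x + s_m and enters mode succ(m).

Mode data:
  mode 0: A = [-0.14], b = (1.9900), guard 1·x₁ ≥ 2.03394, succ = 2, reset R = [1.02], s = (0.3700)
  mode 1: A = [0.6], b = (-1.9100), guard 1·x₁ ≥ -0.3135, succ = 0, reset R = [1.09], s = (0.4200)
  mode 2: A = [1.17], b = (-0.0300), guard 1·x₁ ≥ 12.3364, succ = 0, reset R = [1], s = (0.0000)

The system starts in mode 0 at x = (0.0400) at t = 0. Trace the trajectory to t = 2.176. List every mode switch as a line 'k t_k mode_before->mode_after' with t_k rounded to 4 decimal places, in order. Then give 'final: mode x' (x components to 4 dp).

Mode 0: guard c·x = 2.0339 hit at Δt = 1.0829 (t = 1.0829), x⁻ = (2.0339) → reset → x⁺ = (2.4446), jump to mode 2
Mode 2: flow for 1.0931 to horizon, guard not reached → x = (8.7165)

1 1.0829 0->2
final: 2 8.7165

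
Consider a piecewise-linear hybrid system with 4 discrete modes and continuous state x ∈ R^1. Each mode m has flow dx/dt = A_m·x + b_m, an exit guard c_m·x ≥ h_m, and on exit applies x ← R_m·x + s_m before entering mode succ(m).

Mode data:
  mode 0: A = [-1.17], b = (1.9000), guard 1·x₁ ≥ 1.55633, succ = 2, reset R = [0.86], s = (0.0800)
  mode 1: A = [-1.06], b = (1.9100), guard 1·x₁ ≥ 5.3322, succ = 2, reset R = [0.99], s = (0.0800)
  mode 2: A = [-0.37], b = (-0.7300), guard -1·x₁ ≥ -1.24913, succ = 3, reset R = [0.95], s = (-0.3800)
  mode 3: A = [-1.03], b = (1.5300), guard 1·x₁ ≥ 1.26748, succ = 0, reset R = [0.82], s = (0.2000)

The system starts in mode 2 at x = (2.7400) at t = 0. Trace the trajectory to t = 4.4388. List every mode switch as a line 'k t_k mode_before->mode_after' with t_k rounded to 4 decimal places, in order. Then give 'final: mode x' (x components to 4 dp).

1 1.0278 2->3
2 2.1307 3->0
3 3.6166 0->2
4 3.7551 2->3
final: 3 1.1498

Mode 2: guard c·x = -1.2491 hit at Δt = 1.0278 (t = 1.0278), x⁻ = (1.2491) → reset → x⁺ = (0.8067), jump to mode 3
Mode 3: guard c·x = 1.2675 hit at Δt = 1.1029 (t = 2.1307), x⁻ = (1.2675) → reset → x⁺ = (1.2393), jump to mode 0
Mode 0: guard c·x = 1.5563 hit at Δt = 1.4860 (t = 3.6166), x⁻ = (1.5563) → reset → x⁺ = (1.4184), jump to mode 2
Mode 2: guard c·x = -1.2491 hit at Δt = 0.1384 (t = 3.7551), x⁻ = (1.2491) → reset → x⁺ = (0.8067), jump to mode 3
Mode 3: flow for 0.6837 to horizon, guard not reached → x = (1.1498)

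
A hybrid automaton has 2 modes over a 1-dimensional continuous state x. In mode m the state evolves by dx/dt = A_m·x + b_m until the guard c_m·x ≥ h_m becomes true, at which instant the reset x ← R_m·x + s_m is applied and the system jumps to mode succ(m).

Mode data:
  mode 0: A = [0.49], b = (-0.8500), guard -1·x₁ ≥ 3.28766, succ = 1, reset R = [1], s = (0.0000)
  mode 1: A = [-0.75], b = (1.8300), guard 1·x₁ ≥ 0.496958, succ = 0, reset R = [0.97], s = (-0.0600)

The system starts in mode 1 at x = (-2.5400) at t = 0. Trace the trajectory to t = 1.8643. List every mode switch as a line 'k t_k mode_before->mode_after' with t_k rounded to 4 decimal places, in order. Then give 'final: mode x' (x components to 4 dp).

1 1.2549 1->0
final: 0 -0.0347

Mode 1: guard c·x = 0.4970 hit at Δt = 1.2549 (t = 1.2549), x⁻ = (0.4970) → reset → x⁺ = (0.4220), jump to mode 0
Mode 0: flow for 0.6094 to horizon, guard not reached → x = (-0.0347)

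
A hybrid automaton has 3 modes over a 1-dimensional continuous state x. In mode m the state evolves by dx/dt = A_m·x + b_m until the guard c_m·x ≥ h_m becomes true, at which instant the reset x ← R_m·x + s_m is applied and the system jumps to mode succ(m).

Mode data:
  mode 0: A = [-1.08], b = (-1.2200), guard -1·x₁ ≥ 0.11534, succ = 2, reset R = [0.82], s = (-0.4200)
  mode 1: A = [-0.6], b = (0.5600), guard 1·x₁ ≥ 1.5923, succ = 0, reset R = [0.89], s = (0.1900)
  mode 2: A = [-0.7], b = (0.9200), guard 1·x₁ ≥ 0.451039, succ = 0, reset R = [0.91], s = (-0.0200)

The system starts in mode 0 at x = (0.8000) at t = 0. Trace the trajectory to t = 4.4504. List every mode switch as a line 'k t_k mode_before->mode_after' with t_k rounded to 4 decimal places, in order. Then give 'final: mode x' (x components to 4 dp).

Mode 0: guard c·x = 0.1153 hit at Δt = 0.5955 (t = 0.5955), x⁻ = (-0.1153) → reset → x⁺ = (-0.5146), jump to mode 2
Mode 2: guard c·x = 0.4510 hit at Δt = 1.0725 (t = 1.6680), x⁻ = (0.4510) → reset → x⁺ = (0.3904), jump to mode 0
Mode 0: guard c·x = 0.1153 hit at Δt = 0.3746 (t = 2.0426), x⁻ = (-0.1153) → reset → x⁺ = (-0.5146), jump to mode 2
Mode 2: guard c·x = 0.4510 hit at Δt = 1.0725 (t = 3.1151), x⁻ = (0.4510) → reset → x⁺ = (0.3904), jump to mode 0
Mode 0: guard c·x = 0.1153 hit at Δt = 0.3746 (t = 3.4897), x⁻ = (-0.1153) → reset → x⁺ = (-0.5146), jump to mode 2
Mode 2: flow for 0.9607 to horizon, guard not reached → x = (0.3808)

1 0.5955 0->2
2 1.6680 2->0
3 2.0426 0->2
4 3.1151 2->0
5 3.4897 0->2
final: 2 0.3808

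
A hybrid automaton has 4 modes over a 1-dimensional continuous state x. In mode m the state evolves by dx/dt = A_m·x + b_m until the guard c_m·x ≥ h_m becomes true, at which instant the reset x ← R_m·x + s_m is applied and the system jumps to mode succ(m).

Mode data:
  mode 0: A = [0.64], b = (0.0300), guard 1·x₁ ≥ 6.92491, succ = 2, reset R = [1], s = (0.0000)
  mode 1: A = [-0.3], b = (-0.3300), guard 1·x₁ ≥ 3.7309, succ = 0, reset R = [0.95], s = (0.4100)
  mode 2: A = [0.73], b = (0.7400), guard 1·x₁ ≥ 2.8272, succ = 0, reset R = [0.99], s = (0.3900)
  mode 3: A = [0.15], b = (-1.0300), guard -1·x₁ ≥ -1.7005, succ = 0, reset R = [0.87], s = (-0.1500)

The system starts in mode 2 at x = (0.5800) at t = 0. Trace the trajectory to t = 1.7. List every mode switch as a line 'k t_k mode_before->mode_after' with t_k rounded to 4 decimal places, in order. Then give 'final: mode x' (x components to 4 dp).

1 1.2050 2->0
final: 0 4.3950

Mode 2: guard c·x = 2.8272 hit at Δt = 1.2050 (t = 1.2050), x⁻ = (2.8272) → reset → x⁺ = (3.1889), jump to mode 0
Mode 0: flow for 0.4950 to horizon, guard not reached → x = (4.3950)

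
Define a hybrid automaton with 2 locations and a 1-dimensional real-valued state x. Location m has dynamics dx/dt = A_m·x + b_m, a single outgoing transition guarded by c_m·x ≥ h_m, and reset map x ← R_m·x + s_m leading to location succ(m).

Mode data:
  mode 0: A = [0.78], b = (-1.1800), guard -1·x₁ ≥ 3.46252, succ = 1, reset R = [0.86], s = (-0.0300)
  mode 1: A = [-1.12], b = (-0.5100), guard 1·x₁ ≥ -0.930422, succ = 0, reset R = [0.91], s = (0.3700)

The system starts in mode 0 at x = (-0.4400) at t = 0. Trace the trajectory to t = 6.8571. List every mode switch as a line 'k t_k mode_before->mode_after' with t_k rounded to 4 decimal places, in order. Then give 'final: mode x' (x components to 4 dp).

Mode 0: guard c·x = 3.4625 hit at Δt = 1.1990 (t = 1.1990), x⁻ = (-3.4625) → reset → x⁺ = (-3.0078), jump to mode 1
Mode 1: guard c·x = -0.9304 hit at Δt = 1.5012 (t = 2.7002), x⁻ = (-0.9304) → reset → x⁺ = (-0.4767), jump to mode 0
Mode 0: guard c·x = 3.4625 hit at Δt = 1.1751 (t = 3.8753), x⁻ = (-3.4625) → reset → x⁺ = (-3.0078), jump to mode 1
Mode 1: guard c·x = -0.9304 hit at Δt = 1.5012 (t = 5.3765), x⁻ = (-0.9304) → reset → x⁺ = (-0.4767), jump to mode 0
Mode 0: guard c·x = 3.4625 hit at Δt = 1.1751 (t = 6.5517), x⁻ = (-3.4625) → reset → x⁺ = (-3.0078), jump to mode 1
Mode 1: flow for 0.3054 to horizon, guard not reached → x = (-2.2683)

1 1.1990 0->1
2 2.7002 1->0
3 3.8753 0->1
4 5.3765 1->0
5 6.5517 0->1
final: 1 -2.2683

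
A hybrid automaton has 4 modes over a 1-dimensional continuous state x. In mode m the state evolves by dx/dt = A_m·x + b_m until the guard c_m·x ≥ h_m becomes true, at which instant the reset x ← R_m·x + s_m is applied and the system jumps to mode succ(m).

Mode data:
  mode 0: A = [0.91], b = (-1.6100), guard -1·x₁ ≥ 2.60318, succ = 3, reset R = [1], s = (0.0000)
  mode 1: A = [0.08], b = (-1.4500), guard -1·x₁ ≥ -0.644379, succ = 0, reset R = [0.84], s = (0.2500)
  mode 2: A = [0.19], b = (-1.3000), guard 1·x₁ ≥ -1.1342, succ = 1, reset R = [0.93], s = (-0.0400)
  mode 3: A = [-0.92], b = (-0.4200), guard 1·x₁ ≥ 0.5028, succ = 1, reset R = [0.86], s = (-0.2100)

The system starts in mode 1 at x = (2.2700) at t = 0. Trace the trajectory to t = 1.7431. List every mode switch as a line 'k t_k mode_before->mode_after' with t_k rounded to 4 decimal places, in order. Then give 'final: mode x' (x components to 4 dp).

Mode 1: guard c·x = -0.6444 hit at Δt = 1.2201 (t = 1.2201), x⁻ = (0.6444) → reset → x⁺ = (0.7913), jump to mode 0
Mode 0: flow for 0.5230 to horizon, guard not reached → x = (0.1952)

1 1.2201 1->0
final: 0 0.1952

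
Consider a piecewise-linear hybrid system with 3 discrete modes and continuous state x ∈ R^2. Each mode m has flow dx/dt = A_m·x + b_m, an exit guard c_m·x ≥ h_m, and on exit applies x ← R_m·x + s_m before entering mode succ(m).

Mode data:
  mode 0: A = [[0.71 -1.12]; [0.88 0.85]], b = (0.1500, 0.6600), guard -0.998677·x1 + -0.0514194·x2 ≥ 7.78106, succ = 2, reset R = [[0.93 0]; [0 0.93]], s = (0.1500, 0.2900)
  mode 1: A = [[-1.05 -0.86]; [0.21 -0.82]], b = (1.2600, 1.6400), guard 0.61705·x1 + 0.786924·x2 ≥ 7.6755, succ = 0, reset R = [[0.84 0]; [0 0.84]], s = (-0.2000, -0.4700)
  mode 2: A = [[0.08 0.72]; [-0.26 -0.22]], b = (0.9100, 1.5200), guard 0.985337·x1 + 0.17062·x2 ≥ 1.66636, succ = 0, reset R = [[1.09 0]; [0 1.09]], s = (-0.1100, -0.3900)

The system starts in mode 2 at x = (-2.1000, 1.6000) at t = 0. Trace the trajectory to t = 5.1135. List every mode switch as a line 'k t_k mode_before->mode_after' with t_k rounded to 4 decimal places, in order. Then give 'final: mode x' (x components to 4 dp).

Mode 2: guard c·x = 1.6664 hit at Δt = 1.2496 (t = 1.2496), x⁻ = (1.1673, 3.0253) → reset → x⁺ = (1.1623, 2.9076), jump to mode 0
Mode 0: guard c·x = 7.7811 hit at Δt = 1.2452 (t = 2.4948), x⁻ = (-8.1440, 6.8491) → reset → x⁺ = (-7.4239, 6.6597), jump to mode 2
Mode 2: guard c·x = 1.6664 hit at Δt = 1.2998 (t = 3.7946), x⁻ = (0.3489, 7.7516) → reset → x⁺ = (0.2703, 8.0592), jump to mode 0
Mode 0: guard c·x = 7.7811 hit at Δt = 0.6278 (t = 4.4224), x⁻ = (-8.4094, 12.0041) → reset → x⁺ = (-7.6708, 11.4538), jump to mode 2
Mode 2: flow for 0.6911 to horizon, guard not reached → x = (-1.5230, 11.5716)

1 1.2496 2->0
2 2.4948 0->2
3 3.7946 2->0
4 4.4224 0->2
final: 2 -1.5230 11.5716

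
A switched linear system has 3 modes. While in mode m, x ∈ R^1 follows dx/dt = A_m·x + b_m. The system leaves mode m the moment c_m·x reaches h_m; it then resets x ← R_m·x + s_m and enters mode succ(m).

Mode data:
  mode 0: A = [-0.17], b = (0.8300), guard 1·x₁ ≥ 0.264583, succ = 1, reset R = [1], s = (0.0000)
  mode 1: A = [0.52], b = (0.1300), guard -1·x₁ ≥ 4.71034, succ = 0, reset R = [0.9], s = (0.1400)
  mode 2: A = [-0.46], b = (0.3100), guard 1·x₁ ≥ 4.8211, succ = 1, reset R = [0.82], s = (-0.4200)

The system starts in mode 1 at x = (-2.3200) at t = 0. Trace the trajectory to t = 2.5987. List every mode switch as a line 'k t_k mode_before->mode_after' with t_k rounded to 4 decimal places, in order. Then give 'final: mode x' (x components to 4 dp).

Mode 1: guard c·x = 4.7103 hit at Δt = 1.4763 (t = 1.4763), x⁻ = (-4.7103) → reset → x⁺ = (-4.0993), jump to mode 0
Mode 0: flow for 1.1224 to horizon, guard not reached → x = (-2.5391)

1 1.4763 1->0
final: 0 -2.5391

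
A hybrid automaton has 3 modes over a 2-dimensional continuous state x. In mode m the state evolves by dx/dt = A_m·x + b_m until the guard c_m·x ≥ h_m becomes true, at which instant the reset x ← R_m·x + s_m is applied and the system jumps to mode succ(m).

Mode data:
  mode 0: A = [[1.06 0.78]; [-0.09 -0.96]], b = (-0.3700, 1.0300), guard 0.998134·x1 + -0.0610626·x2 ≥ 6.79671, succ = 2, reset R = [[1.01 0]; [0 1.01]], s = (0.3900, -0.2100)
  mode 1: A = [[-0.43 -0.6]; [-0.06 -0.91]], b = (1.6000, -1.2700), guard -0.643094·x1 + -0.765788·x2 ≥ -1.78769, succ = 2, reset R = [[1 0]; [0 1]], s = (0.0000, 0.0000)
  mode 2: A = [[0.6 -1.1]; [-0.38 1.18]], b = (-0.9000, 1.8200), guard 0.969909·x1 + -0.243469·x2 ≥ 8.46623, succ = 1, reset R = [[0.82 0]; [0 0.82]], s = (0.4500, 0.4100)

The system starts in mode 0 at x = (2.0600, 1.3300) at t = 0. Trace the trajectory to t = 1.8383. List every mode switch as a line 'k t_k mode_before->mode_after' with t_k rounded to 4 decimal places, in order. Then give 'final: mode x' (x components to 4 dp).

1 0.9958 0->2
2 1.4682 2->1
final: 1 7.0407 0.0379

Mode 0: guard c·x = 6.7967 hit at Δt = 0.9958 (t = 0.9958), x⁻ = (6.8654, 0.9149) → reset → x⁺ = (7.3240, 0.7141), jump to mode 2
Mode 2: guard c·x = 8.4662 hit at Δt = 0.4724 (t = 1.4682), x⁻ = (8.8500, 0.4823) → reset → x⁺ = (7.7070, 0.8055), jump to mode 1
Mode 1: flow for 0.3701 to horizon, guard not reached → x = (7.0407, 0.0379)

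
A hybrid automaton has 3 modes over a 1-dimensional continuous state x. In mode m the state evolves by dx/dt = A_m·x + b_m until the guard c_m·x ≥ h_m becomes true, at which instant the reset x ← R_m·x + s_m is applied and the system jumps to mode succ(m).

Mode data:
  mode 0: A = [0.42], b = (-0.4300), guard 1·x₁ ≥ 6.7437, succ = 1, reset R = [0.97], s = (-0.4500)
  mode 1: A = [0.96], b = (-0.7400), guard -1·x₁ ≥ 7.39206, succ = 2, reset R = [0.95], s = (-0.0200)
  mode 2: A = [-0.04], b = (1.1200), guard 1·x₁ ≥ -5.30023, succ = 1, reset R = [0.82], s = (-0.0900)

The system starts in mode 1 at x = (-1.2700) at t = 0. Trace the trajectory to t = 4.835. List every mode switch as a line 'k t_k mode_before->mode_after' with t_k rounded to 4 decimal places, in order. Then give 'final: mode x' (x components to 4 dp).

Mode 1: guard c·x = 7.3921 hit at Δt = 1.4440 (t = 1.4440), x⁻ = (-7.3921) → reset → x⁺ = (-7.0425), jump to mode 2
Mode 2: guard c·x = -5.3002 hit at Δt = 1.2749 (t = 2.7189), x⁻ = (-5.3002) → reset → x⁺ = (-4.4362), jump to mode 1
Mode 1: guard c·x = 7.3921 hit at Δt = 0.4683 (t = 3.1872), x⁻ = (-7.3921) → reset → x⁺ = (-7.0425), jump to mode 2
Mode 2: guard c·x = -5.3002 hit at Δt = 1.2749 (t = 4.4621), x⁻ = (-5.3002) → reset → x⁺ = (-4.4362), jump to mode 1
Mode 1: flow for 0.3729 to horizon, guard not reached → x = (-6.6773)

1 1.4440 1->2
2 2.7189 2->1
3 3.1872 1->2
4 4.4621 2->1
final: 1 -6.6773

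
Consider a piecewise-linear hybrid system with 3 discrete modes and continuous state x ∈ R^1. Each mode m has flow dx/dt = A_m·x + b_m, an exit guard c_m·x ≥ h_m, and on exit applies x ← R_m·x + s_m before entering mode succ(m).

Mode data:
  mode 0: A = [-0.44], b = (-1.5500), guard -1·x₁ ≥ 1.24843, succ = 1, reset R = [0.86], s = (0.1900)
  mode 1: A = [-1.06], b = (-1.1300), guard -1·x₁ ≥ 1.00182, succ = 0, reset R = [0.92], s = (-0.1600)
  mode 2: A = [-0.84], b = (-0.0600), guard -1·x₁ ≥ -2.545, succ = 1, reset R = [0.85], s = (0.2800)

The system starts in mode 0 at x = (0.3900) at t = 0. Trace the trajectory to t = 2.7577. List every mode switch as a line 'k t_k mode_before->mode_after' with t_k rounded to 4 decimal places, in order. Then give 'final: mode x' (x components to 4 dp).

Mode 0: guard c·x = 1.2484 hit at Δt = 1.2331 (t = 1.2331), x⁻ = (-1.2484) → reset → x⁺ = (-0.8836), jump to mode 1
Mode 1: guard c·x = 1.0018 hit at Δt = 0.9848 (t = 2.2179), x⁻ = (-1.0018) → reset → x⁺ = (-1.0817), jump to mode 0
Mode 0: guard c·x = 1.2484 hit at Δt = 0.1608 (t = 2.3787), x⁻ = (-1.2484) → reset → x⁺ = (-0.8836), jump to mode 1
Mode 1: flow for 0.3790 to horizon, guard not reached → x = (-0.9440)

1 1.2331 0->1
2 2.2179 1->0
3 2.3787 0->1
final: 1 -0.9440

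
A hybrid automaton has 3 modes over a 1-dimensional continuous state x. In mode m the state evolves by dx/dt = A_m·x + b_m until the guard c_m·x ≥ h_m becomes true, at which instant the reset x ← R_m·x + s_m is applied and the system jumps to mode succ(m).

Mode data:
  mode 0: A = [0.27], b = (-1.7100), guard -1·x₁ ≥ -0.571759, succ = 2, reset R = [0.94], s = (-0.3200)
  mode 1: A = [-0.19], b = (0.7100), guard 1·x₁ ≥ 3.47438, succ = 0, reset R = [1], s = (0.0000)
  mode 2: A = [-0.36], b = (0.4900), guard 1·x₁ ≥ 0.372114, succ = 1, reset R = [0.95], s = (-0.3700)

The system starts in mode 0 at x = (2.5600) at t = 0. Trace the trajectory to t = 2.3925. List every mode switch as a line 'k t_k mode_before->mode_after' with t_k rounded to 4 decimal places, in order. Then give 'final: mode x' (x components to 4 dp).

Mode 0: guard c·x = -0.5718 hit at Δt = 1.5676 (t = 1.5676), x⁻ = (0.5718) → reset → x⁺ = (0.2175), jump to mode 2
Mode 2: guard c·x = 0.3721 hit at Δt = 0.4036 (t = 1.9712), x⁻ = (0.3721) → reset → x⁺ = (-0.0165), jump to mode 1
Mode 1: flow for 0.4213 to horizon, guard not reached → x = (0.2722)

1 1.5676 0->2
2 1.9712 2->1
final: 1 0.2722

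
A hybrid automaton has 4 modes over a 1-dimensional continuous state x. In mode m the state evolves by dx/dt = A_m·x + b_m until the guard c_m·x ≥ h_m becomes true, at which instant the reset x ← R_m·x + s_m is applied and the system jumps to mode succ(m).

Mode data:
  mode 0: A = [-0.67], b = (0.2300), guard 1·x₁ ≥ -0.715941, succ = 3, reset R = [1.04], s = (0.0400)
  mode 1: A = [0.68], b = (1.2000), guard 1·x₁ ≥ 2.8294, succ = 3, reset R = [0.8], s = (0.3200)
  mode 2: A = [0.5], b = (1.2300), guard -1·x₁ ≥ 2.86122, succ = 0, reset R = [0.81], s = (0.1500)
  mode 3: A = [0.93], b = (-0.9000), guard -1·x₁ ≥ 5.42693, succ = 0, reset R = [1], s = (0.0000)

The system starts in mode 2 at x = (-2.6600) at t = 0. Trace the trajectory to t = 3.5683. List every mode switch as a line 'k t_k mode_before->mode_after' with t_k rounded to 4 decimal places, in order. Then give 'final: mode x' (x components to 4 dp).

Mode 2: guard c·x = 2.8612 hit at Δt = 1.3924 (t = 1.3924), x⁻ = (-2.8612) → reset → x⁺ = (-2.1676), jump to mode 0
Mode 0: guard c·x = -0.7159 hit at Δt = 1.2882 (t = 2.6806), x⁻ = (-0.7159) → reset → x⁺ = (-0.7046), jump to mode 3
Mode 3: flow for 0.8877 to horizon, guard not reached → x = (-2.8505)

1 1.3924 2->0
2 2.6806 0->3
final: 3 -2.8505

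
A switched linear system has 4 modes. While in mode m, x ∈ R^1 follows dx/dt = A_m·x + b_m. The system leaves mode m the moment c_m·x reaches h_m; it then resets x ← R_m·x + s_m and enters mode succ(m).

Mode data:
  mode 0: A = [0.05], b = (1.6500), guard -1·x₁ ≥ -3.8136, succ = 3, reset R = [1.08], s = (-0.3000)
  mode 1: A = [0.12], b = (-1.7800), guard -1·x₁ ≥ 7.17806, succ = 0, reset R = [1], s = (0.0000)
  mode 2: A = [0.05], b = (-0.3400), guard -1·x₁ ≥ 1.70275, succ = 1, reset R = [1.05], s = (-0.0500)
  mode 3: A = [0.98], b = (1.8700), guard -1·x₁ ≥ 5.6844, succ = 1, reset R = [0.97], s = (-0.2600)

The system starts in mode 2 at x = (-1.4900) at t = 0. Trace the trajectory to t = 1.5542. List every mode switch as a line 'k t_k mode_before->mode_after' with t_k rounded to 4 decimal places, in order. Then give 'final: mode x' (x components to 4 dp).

Mode 2: guard c·x = 1.7027 hit at Δt = 0.5068 (t = 0.5068), x⁻ = (-1.7027) → reset → x⁺ = (-1.8379), jump to mode 1
Mode 1: flow for 1.0474 to horizon, guard not reached → x = (-4.0707)

1 0.5068 2->1
final: 1 -4.0707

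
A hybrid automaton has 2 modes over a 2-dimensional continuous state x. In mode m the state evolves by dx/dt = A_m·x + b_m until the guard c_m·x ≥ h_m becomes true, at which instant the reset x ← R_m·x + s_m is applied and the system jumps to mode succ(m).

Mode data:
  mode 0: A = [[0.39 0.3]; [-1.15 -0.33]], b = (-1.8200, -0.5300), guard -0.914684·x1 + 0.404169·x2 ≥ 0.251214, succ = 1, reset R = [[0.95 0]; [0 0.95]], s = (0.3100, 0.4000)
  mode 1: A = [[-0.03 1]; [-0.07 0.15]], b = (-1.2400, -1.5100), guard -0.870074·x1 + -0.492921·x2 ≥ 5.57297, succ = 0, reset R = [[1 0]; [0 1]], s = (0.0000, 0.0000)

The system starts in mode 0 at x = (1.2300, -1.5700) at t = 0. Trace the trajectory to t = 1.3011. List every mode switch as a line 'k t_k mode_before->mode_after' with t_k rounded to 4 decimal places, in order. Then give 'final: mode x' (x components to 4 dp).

1 0.9776 0->1
final: 1 -1.5296 -1.7440

Mode 0: guard c·x = 0.2512 hit at Δt = 0.9776 (t = 0.9776), x⁻ = (-1.0228, -1.6931) → reset → x⁺ = (-0.6616, -1.2084), jump to mode 1
Mode 1: flow for 0.3235 to horizon, guard not reached → x = (-1.5296, -1.7440)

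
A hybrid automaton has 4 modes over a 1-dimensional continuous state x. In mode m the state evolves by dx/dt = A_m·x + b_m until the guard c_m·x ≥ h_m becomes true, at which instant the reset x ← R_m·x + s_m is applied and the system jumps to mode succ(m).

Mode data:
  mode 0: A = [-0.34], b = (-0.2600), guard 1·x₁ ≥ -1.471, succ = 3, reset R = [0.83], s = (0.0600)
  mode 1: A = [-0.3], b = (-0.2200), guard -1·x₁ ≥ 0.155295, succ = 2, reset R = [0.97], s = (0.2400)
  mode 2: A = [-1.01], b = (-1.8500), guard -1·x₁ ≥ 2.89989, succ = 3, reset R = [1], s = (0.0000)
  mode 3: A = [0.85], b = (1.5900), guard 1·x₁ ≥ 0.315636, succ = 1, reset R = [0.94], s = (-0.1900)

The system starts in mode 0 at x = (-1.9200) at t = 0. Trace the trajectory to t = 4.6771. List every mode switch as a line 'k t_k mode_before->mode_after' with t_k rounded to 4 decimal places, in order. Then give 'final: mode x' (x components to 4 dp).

1 1.4473 0->3
2 2.7710 3->1
3 4.0170 1->2
final: 2 -0.8454

Mode 0: guard c·x = -1.4710 hit at Δt = 1.4473 (t = 1.4473), x⁻ = (-1.4710) → reset → x⁺ = (-1.1609), jump to mode 3
Mode 3: guard c·x = 0.3156 hit at Δt = 1.3237 (t = 2.7710), x⁻ = (0.3156) → reset → x⁺ = (0.1067), jump to mode 1
Mode 1: guard c·x = 0.1553 hit at Δt = 1.2460 (t = 4.0170), x⁻ = (-0.1553) → reset → x⁺ = (0.0894), jump to mode 2
Mode 2: flow for 0.6601 to horizon, guard not reached → x = (-0.8454)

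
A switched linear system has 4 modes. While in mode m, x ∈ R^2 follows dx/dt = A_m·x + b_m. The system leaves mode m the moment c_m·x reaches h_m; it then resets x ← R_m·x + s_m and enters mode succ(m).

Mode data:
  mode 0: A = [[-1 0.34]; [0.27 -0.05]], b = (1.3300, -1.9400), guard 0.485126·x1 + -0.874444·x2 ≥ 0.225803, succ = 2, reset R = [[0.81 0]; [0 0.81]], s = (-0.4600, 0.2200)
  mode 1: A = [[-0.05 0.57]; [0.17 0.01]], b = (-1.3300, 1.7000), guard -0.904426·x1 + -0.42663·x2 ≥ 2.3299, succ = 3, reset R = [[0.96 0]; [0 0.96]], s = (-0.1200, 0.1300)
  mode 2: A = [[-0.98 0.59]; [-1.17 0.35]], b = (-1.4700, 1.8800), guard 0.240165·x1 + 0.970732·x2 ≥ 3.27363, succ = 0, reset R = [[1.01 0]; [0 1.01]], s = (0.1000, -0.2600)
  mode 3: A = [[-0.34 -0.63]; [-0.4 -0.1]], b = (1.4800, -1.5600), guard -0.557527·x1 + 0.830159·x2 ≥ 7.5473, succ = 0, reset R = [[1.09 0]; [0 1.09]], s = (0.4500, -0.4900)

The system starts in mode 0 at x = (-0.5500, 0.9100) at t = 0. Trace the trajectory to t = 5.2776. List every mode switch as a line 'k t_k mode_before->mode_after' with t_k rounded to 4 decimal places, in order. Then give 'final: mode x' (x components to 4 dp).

1 0.5169 0->2
2 1.6232 2->0
3 3.1385 0->2
4 4.2963 2->0
final: 0 1.3285 1.3550

Mode 0: guard c·x = 0.2258 hit at Δt = 0.5169 (t = 0.5169), x⁻ = (0.2557, -0.1164) → reset → x⁺ = (-0.2529, 0.1257), jump to mode 2
Mode 2: guard c·x = 3.2736 hit at Δt = 1.1063 (t = 1.6232), x⁻ = (-0.2913, 3.4444) → reset → x⁺ = (-0.1943, 3.2189), jump to mode 0
Mode 0: guard c·x = 0.2258 hit at Δt = 1.5152 (t = 3.1385), x⁻ = (1.3858, 0.5106) → reset → x⁺ = (0.6625, 0.6336), jump to mode 2
Mode 2: guard c·x = 3.2736 hit at Δt = 1.1579 (t = 4.2963), x⁻ = (0.0518, 3.3595) → reset → x⁺ = (0.1523, 3.1331), jump to mode 0
Mode 0: flow for 0.9813 to horizon, guard not reached → x = (1.3285, 1.3550)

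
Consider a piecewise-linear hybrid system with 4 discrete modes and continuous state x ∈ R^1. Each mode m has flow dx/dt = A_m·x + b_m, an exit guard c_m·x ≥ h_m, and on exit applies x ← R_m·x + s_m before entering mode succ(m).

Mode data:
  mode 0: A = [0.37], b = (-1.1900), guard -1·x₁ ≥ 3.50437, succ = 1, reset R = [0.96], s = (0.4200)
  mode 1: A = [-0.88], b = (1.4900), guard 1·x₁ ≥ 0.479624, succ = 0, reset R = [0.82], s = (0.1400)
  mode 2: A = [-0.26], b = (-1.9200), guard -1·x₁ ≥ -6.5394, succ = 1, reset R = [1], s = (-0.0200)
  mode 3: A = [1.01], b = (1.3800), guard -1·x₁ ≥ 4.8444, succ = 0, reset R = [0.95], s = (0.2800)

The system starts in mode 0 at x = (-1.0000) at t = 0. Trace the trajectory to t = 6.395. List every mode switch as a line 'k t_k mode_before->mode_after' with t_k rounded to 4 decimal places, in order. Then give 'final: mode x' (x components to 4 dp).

1 1.2601 0->1
2 2.7835 1->0
3 5.2653 0->1
final: 1 -0.0229

Mode 0: guard c·x = 3.5044 hit at Δt = 1.2601 (t = 1.2601), x⁻ = (-3.5044) → reset → x⁺ = (-2.9442), jump to mode 1
Mode 1: guard c·x = 0.4796 hit at Δt = 1.5234 (t = 2.7835), x⁻ = (0.4796) → reset → x⁺ = (0.5333), jump to mode 0
Mode 0: guard c·x = 3.5044 hit at Δt = 2.4818 (t = 5.2653), x⁻ = (-3.5044) → reset → x⁺ = (-2.9442), jump to mode 1
Mode 1: flow for 1.1297 to horizon, guard not reached → x = (-0.0229)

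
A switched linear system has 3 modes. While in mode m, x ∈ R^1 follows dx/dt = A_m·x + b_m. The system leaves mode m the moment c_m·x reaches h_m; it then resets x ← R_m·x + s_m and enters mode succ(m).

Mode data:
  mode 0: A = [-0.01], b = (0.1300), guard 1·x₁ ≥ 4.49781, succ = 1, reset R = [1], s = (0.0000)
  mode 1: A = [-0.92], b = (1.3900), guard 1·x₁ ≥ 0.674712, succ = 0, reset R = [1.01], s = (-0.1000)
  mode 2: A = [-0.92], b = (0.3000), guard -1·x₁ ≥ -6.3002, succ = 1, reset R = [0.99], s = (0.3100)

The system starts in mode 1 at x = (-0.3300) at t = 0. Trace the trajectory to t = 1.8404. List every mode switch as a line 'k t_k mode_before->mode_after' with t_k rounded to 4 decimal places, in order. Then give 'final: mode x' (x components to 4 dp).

1 0.8578 1->0
final: 0 0.7029

Mode 1: guard c·x = 0.6747 hit at Δt = 0.8578 (t = 0.8578), x⁻ = (0.6747) → reset → x⁺ = (0.5815), jump to mode 0
Mode 0: flow for 0.9826 to horizon, guard not reached → x = (0.7029)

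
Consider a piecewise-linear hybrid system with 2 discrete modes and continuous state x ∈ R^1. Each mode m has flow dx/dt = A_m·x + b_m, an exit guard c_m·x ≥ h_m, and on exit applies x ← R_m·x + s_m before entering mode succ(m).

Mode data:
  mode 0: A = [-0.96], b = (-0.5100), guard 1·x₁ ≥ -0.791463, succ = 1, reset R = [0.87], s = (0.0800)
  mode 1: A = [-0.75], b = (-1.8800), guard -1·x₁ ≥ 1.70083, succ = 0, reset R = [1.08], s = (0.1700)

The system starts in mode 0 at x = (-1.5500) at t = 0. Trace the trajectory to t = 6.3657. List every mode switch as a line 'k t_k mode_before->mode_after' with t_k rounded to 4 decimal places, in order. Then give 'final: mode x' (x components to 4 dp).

Mode 0: guard c·x = -0.7915 hit at Δt = 1.4217 (t = 1.4217), x⁻ = (-0.7915) → reset → x⁺ = (-0.6086), jump to mode 1
Mode 1: guard c·x = 1.7008 hit at Δt = 1.1423 (t = 2.5640), x⁻ = (-1.7008) → reset → x⁺ = (-1.6669), jump to mode 0
Mode 0: guard c·x = -0.7915 hit at Δt = 1.5349 (t = 4.0988), x⁻ = (-0.7915) → reset → x⁺ = (-0.6086), jump to mode 1
Mode 1: guard c·x = 1.7008 hit at Δt = 1.1423 (t = 5.2411), x⁻ = (-1.7008) → reset → x⁺ = (-1.6669), jump to mode 0
Mode 0: flow for 1.1246 to horizon, guard not reached → x = (-0.9171)

1 1.4217 0->1
2 2.5640 1->0
3 4.0988 0->1
4 5.2411 1->0
final: 0 -0.9171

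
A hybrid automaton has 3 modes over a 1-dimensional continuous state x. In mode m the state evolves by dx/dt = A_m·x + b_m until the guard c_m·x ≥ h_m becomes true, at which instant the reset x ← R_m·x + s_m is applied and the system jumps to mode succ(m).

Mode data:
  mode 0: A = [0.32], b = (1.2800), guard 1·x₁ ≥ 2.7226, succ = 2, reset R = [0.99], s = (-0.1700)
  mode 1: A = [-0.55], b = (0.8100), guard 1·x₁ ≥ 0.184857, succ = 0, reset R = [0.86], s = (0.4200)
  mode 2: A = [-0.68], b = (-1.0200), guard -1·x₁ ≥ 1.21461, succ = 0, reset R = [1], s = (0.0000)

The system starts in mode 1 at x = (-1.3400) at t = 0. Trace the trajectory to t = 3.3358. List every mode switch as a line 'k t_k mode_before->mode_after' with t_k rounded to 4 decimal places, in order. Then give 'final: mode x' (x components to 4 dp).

Mode 1: guard c·x = 0.1849 hit at Δt = 1.4203 (t = 1.4203), x⁻ = (0.1849) → reset → x⁺ = (0.5790), jump to mode 0
Mode 0: guard c·x = 2.7226 hit at Δt = 1.2000 (t = 2.6203), x⁻ = (2.7226) → reset → x⁺ = (2.5254), jump to mode 2
Mode 2: flow for 0.7155 to horizon, guard not reached → x = (0.9746)

1 1.4203 1->0
2 2.6203 0->2
final: 2 0.9746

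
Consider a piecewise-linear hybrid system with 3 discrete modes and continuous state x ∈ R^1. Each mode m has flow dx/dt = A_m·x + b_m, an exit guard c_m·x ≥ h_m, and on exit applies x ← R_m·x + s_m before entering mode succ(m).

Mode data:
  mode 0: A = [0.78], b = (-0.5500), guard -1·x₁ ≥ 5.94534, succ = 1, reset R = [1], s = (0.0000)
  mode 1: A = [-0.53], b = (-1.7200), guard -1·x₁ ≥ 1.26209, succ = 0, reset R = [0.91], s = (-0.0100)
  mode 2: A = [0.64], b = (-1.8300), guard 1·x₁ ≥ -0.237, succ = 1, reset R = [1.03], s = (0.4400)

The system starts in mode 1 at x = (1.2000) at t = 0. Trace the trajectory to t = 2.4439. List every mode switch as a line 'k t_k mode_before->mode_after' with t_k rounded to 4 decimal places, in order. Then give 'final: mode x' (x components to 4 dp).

Mode 1: guard c·x = 1.2621 hit at Δt = 1.5229 (t = 1.5229), x⁻ = (-1.2621) → reset → x⁺ = (-1.1585), jump to mode 0
Mode 0: flow for 0.9210 to horizon, guard not reached → x = (-3.1174)

1 1.5229 1->0
final: 0 -3.1174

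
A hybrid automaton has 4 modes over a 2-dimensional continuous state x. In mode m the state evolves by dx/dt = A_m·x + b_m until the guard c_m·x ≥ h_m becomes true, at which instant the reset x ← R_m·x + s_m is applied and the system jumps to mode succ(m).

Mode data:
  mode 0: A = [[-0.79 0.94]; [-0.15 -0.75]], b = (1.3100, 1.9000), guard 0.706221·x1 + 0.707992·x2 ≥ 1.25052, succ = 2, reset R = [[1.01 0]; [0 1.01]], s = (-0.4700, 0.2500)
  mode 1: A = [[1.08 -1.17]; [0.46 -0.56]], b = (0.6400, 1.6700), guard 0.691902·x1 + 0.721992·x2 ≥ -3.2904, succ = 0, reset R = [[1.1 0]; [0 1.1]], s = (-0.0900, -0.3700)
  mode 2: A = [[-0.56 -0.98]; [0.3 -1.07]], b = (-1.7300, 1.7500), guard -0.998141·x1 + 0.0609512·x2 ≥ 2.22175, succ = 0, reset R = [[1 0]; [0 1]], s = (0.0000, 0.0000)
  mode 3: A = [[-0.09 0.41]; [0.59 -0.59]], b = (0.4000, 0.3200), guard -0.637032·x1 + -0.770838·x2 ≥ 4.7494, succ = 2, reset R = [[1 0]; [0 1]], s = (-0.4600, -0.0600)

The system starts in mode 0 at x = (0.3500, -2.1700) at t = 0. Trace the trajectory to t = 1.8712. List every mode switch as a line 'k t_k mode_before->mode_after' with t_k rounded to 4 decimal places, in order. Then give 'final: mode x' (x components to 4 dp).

Mode 0: guard c·x = 1.2505 hit at Δt = 1.3346 (t = 1.3346), x⁻ = (1.0311, 0.7378) → reset → x⁺ = (0.5714, 0.9952), jump to mode 2
Mode 2: flow for 0.5366 to horizon, guard not reached → x = (-0.9040, 1.2427)

1 1.3346 0->2
final: 2 -0.9040 1.2427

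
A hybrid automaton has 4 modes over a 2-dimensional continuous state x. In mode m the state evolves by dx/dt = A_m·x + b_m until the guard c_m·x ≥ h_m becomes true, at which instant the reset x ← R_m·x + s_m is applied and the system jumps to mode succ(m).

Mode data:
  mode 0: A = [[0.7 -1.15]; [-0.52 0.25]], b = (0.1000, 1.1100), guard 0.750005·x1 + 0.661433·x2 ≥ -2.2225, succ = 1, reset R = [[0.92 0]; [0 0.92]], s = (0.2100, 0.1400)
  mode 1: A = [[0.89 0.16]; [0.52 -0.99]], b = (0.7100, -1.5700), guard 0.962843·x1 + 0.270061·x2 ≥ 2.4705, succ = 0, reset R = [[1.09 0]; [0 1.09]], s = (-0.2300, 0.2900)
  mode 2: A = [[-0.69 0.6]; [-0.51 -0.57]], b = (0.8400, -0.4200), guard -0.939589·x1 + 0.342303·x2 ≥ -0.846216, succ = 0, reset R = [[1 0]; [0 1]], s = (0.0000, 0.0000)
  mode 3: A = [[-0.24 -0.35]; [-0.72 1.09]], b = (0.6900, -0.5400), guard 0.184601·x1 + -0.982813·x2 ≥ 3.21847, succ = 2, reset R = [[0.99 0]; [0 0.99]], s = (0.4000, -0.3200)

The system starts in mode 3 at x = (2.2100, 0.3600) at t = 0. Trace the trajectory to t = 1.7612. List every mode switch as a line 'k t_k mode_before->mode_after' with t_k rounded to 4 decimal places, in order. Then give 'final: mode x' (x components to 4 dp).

1 0.9725 3->2
final: 2 1.1661 -2.8508

Mode 3: guard c·x = 3.2185 hit at Δt = 0.9725 (t = 0.9725), x⁻ = (2.6440, -2.7781) → reset → x⁺ = (3.0176, -3.0703), jump to mode 2
Mode 2: flow for 0.7887 to horizon, guard not reached → x = (1.1661, -2.8508)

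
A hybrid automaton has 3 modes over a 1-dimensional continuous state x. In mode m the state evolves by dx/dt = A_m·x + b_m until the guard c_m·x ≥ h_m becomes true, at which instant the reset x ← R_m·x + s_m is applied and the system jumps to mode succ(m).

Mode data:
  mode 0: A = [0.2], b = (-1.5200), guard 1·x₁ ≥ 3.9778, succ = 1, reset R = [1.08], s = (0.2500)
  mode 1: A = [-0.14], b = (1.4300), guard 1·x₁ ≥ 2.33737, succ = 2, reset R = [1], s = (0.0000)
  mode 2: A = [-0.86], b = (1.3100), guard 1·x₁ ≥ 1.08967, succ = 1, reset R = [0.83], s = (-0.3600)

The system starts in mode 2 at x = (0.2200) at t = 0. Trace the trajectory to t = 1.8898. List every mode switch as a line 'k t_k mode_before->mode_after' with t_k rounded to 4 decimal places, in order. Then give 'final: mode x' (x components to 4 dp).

1 1.2797 2->1
final: 1 1.3361

Mode 2: guard c·x = 1.0897 hit at Δt = 1.2797 (t = 1.2797), x⁻ = (1.0897) → reset → x⁺ = (0.5444), jump to mode 1
Mode 1: flow for 0.6101 to horizon, guard not reached → x = (1.3361)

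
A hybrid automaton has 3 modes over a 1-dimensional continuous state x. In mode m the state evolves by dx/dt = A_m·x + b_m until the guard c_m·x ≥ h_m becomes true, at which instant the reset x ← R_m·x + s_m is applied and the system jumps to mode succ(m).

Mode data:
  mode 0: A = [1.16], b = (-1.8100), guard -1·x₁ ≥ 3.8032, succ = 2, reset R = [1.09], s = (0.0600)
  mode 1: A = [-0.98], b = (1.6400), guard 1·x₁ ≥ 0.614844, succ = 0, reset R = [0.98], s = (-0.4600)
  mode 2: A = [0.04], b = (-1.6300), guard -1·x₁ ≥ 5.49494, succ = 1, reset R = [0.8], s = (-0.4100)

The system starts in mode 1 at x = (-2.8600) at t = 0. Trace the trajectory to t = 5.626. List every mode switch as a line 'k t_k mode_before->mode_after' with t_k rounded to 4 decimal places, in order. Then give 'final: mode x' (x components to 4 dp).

1 1.4842 1->0
2 2.6312 0->2
3 3.4050 2->1
4 5.2536 1->0
final: 0 -0.6234

Mode 1: guard c·x = 0.6148 hit at Δt = 1.4842 (t = 1.4842), x⁻ = (0.6148) → reset → x⁺ = (0.1425), jump to mode 0
Mode 0: guard c·x = 3.8032 hit at Δt = 1.1470 (t = 2.6312), x⁻ = (-3.8032) → reset → x⁺ = (-4.0855), jump to mode 2
Mode 2: guard c·x = 5.4949 hit at Δt = 0.7738 (t = 3.4050), x⁻ = (-5.4949) → reset → x⁺ = (-4.8060), jump to mode 1
Mode 1: guard c·x = 0.6148 hit at Δt = 1.8486 (t = 5.2536), x⁻ = (0.6148) → reset → x⁺ = (0.1425), jump to mode 0
Mode 0: flow for 0.3724 to horizon, guard not reached → x = (-0.6234)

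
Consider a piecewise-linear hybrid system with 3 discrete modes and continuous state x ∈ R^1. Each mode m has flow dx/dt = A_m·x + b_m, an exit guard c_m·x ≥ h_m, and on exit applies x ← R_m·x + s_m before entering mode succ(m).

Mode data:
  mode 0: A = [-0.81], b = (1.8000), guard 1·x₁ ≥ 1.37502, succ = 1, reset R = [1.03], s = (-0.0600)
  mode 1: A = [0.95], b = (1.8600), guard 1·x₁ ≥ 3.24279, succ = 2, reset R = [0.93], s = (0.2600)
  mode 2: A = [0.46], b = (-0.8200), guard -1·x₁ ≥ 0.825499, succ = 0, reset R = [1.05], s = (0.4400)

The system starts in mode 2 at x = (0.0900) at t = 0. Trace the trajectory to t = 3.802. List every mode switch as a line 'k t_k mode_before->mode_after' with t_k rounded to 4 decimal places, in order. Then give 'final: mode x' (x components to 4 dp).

1 0.9399 2->0
2 2.3473 0->1
3 2.8216 1->2
final: 2 4.1267

Mode 2: guard c·x = 0.8255 hit at Δt = 0.9399 (t = 0.9399), x⁻ = (-0.8255) → reset → x⁺ = (-0.4268), jump to mode 0
Mode 0: guard c·x = 1.3750 hit at Δt = 1.4074 (t = 2.3473), x⁻ = (1.3750) → reset → x⁺ = (1.3563), jump to mode 1
Mode 1: guard c·x = 3.2428 hit at Δt = 0.4743 (t = 2.8216), x⁻ = (3.2428) → reset → x⁺ = (3.2758), jump to mode 2
Mode 2: flow for 0.9804 to horizon, guard not reached → x = (4.1267)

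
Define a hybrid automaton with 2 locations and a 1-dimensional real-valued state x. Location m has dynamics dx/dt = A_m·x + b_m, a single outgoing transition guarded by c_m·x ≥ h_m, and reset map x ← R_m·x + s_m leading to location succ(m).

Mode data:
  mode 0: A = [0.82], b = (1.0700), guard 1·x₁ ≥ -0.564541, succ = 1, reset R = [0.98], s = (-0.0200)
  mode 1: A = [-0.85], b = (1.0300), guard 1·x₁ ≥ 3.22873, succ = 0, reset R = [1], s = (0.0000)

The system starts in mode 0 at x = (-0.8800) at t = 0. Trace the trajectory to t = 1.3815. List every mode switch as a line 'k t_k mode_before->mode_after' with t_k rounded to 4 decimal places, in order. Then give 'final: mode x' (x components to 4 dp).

Mode 0: guard c·x = -0.5645 hit at Δt = 0.6772 (t = 0.6772), x⁻ = (-0.5645) → reset → x⁺ = (-0.5733), jump to mode 1
Mode 1: flow for 0.7043 to horizon, guard not reached → x = (0.2308)

1 0.6772 0->1
final: 1 0.2308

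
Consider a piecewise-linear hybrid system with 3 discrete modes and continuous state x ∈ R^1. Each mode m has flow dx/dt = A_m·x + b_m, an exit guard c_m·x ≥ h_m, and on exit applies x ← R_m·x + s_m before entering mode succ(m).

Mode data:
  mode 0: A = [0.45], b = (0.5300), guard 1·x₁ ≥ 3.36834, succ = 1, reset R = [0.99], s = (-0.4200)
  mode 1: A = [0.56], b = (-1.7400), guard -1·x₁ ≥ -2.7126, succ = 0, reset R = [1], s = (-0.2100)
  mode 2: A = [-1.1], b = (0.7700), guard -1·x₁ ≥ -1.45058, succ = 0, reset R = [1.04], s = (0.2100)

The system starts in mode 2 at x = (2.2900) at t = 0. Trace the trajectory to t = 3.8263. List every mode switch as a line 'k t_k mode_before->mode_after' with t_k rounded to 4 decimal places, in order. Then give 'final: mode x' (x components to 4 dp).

1 0.6824 2->0
2 1.6842 0->1
3 2.9658 1->0
4 3.4353 0->1
final: 1 2.8675

Mode 2: guard c·x = -1.4506 hit at Δt = 0.6824 (t = 0.6824), x⁻ = (1.4506) → reset → x⁺ = (1.7186), jump to mode 0
Mode 0: guard c·x = 3.3683 hit at Δt = 1.0018 (t = 1.6842), x⁻ = (3.3683) → reset → x⁺ = (2.9147), jump to mode 1
Mode 1: guard c·x = -2.7126 hit at Δt = 1.2816 (t = 2.9658), x⁻ = (2.7126) → reset → x⁺ = (2.5026), jump to mode 0
Mode 0: guard c·x = 3.3683 hit at Δt = 0.4695 (t = 3.4353), x⁻ = (3.3683) → reset → x⁺ = (2.9147), jump to mode 1
Mode 1: flow for 0.3910 to horizon, guard not reached → x = (2.8675)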